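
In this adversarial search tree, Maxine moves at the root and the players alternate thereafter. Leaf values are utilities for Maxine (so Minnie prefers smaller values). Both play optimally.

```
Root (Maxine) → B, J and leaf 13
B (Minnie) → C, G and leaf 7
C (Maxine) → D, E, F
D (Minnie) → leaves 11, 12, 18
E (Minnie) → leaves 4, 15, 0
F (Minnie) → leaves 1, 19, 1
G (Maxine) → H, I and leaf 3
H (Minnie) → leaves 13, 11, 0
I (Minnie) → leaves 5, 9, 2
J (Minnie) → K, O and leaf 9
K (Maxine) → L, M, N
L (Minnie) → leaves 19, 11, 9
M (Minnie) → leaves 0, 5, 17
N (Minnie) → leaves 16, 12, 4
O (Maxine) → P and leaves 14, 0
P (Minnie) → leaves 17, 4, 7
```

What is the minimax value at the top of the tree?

D (Minnie): min(11, 12, 18) = 11
E (Minnie): min(4, 15, 0) = 0
F (Minnie): min(1, 19, 1) = 1
C (Maxine): max(11, 0, 1) = 11
H (Minnie): min(13, 11, 0) = 0
I (Minnie): min(5, 9, 2) = 2
G (Maxine): max(0, 2, 3) = 3
B (Minnie): min(11, 3, 7) = 3
L (Minnie): min(19, 11, 9) = 9
M (Minnie): min(0, 5, 17) = 0
N (Minnie): min(16, 12, 4) = 4
K (Maxine): max(9, 0, 4) = 9
P (Minnie): min(17, 4, 7) = 4
O (Maxine): max(4, 14, 0) = 14
J (Minnie): min(9, 14, 9) = 9
Root (Maxine): max(3, 9, 13) = 13

13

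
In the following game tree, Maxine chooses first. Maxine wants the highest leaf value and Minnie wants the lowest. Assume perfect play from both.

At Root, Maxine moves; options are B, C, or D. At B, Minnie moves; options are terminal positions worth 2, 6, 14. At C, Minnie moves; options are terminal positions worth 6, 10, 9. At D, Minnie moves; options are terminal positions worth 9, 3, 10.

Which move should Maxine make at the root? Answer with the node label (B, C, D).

B (Minnie): min(2, 6, 14) = 2
C (Minnie): min(6, 10, 9) = 6
D (Minnie): min(9, 3, 10) = 3
Root (Maxine): max(2, 6, 3) = 6
Maxine picks the child with the highest value: C (value 6).

C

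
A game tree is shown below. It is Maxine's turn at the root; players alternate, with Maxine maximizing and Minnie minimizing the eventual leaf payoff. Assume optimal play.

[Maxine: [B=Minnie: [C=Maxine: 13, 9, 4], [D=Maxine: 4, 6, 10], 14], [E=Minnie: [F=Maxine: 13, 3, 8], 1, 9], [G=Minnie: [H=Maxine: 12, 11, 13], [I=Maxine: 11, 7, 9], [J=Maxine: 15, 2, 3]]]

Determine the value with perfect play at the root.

11

C (Maxine): max(13, 9, 4) = 13
D (Maxine): max(4, 6, 10) = 10
B (Minnie): min(13, 10, 14) = 10
F (Maxine): max(13, 3, 8) = 13
E (Minnie): min(13, 1, 9) = 1
H (Maxine): max(12, 11, 13) = 13
I (Maxine): max(11, 7, 9) = 11
J (Maxine): max(15, 2, 3) = 15
G (Minnie): min(13, 11, 15) = 11
Root (Maxine): max(10, 1, 11) = 11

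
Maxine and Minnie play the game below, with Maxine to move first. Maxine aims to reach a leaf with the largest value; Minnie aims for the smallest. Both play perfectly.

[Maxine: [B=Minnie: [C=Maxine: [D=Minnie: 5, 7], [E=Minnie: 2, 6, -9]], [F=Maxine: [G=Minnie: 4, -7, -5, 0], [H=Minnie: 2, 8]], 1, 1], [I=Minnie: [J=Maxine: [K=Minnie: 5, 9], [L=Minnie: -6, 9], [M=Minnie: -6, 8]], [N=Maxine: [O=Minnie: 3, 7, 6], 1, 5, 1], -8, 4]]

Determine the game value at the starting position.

D (Minnie): min(5, 7) = 5
E (Minnie): min(2, 6, -9) = -9
C (Maxine): max(5, -9) = 5
G (Minnie): min(4, -7, -5, 0) = -7
H (Minnie): min(2, 8) = 2
F (Maxine): max(-7, 2) = 2
B (Minnie): min(5, 2, 1, 1) = 1
K (Minnie): min(5, 9) = 5
L (Minnie): min(-6, 9) = -6
M (Minnie): min(-6, 8) = -6
J (Maxine): max(5, -6, -6) = 5
O (Minnie): min(3, 7, 6) = 3
N (Maxine): max(3, 1, 5, 1) = 5
I (Minnie): min(5, 5, -8, 4) = -8
Root (Maxine): max(1, -8) = 1

1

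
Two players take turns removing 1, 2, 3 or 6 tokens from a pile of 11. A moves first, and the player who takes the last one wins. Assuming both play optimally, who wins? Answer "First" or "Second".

W/L table (W = player to move can force a win):
i:   0  1  2  3  4  5  6  7  8  9 10 11
     L  W  W  W  L  W  W  W  L  W  W  W
Position 11 is W, so the first player wins.

First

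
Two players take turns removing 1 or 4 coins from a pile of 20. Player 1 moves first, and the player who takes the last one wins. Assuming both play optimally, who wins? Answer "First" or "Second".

Second

Mark each pile size as W (mover wins) or L (mover loses):
i:   0  1  2  3  4  5  6  7  8  9 10 11 12 13 14 15 16 17 18 19 20
     L  W  L  W  W  L  W  L  W  W  L  W  L  W  W  L  W  L  W  W  L
Position 20 is L, so the second player wins.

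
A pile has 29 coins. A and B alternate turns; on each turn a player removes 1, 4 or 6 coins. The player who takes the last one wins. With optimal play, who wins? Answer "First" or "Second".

First

W/L table (W = player to move can force a win):
i:   0  1  2  3  4  5  6  7  8  9 10 11 12 13 14 15 16 17 18 19 20 21 22 23 24 25 26 27 28 29
     L  W  L  W  W  L  W  L  W  W  L  W  L  W  W  L  W  L  W  W  L  W  L  W  W  L  W  L  W  W
Position 29 is W, so the first player wins.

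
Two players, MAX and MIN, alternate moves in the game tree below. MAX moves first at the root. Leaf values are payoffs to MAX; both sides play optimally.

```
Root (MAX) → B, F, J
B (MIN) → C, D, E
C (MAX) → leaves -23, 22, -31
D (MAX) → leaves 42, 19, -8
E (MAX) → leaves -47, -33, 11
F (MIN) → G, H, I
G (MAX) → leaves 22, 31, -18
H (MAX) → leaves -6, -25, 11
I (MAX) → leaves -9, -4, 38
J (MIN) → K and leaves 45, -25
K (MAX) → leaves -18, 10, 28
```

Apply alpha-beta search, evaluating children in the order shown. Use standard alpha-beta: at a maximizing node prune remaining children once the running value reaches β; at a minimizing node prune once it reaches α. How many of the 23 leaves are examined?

C [α=-∞,β=+∞]: v=22
D [α=-∞,β=22]: v=42 after child 1 ≥ β → β-cutoff, skip 2
E [α=-∞,β=22]: v=11
B [α=-∞,β=+∞]: v=11
G [α=11,β=+∞]: v=31
H [α=11,β=31]: v=11
F [α=11,β=+∞]: v=11 after child 2 ≤ α → α-cutoff, skip 1
K [α=11,β=+∞]: v=28
J [α=11,β=+∞]: v=-25
Root [α=-∞,β=+∞]: v=11
Leaves evaluated: 18 of 23.

18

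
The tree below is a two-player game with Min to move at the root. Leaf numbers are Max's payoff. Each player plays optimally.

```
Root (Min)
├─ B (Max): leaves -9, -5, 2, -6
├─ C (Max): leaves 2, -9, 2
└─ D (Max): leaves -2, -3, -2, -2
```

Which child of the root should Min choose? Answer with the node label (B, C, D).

D

B (Max): max(-9, -5, 2, -6) = 2
C (Max): max(2, -9, 2) = 2
D (Max): max(-2, -3, -2, -2) = -2
Root (Min): min(2, 2, -2) = -2
Min picks the child with the lowest value: D (value -2).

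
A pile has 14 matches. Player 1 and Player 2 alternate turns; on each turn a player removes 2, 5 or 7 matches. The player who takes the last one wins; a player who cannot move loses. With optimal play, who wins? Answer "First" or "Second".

Positions where the player to move wins (W) vs loses (L):
i:   0  1  2  3  4  5  6  7  8  9 10 11 12 13 14
     L  L  W  W  L  W  W  W  W  W  L  W  W  L  L
Position 14 is L, so the second player wins.

Second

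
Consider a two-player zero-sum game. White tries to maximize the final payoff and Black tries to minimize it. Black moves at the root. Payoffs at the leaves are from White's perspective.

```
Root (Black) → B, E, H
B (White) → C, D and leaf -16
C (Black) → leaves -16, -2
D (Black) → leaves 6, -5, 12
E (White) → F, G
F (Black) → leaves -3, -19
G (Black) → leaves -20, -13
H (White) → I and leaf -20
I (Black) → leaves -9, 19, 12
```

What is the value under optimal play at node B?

C: min(-16, -2) = -16
D: min(6, -5, 12) = -5
B: max(-16, -5, -16) = -5

-5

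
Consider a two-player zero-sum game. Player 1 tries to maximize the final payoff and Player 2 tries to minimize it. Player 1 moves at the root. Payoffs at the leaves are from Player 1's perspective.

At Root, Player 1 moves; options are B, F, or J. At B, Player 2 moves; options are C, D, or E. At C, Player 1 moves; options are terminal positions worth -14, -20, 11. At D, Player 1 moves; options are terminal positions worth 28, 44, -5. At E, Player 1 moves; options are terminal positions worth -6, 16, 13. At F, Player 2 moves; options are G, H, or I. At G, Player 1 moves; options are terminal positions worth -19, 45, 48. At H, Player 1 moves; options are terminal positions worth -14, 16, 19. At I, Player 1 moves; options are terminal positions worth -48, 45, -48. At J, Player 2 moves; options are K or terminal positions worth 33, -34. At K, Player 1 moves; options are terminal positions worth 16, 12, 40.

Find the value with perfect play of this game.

19

C (Player 1): max(-14, -20, 11) = 11
D (Player 1): max(28, 44, -5) = 44
E (Player 1): max(-6, 16, 13) = 16
B (Player 2): min(11, 44, 16) = 11
G (Player 1): max(-19, 45, 48) = 48
H (Player 1): max(-14, 16, 19) = 19
I (Player 1): max(-48, 45, -48) = 45
F (Player 2): min(48, 19, 45) = 19
K (Player 1): max(16, 12, 40) = 40
J (Player 2): min(40, 33, -34) = -34
Root (Player 1): max(11, 19, -34) = 19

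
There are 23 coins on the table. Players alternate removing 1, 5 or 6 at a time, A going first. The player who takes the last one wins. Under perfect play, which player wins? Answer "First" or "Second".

First

Mark each pile size as W (mover wins) or L (mover loses):
i:   0  1  2  3  4  5  6  7  8  9 10 11 12 13 14 15 16 17 18 19 20 21 22 23
     L  W  L  W  L  W  W  W  W  W  W  L  W  L  W  L  W  W  W  W  W  W  L  W
Position 23 is W, so the first player wins.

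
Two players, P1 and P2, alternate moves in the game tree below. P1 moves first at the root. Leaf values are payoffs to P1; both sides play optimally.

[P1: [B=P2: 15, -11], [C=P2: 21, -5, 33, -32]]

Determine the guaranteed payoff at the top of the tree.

B (P2): min(15, -11) = -11
C (P2): min(21, -5, 33, -32) = -32
Root (P1): max(-11, -32) = -11

-11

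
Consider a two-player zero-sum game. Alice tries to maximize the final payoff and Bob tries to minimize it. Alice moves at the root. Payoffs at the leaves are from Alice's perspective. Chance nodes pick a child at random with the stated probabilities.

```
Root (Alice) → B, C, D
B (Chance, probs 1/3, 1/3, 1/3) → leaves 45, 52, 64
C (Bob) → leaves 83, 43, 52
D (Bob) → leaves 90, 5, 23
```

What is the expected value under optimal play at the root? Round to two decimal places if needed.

53.67

B (Chance): 1/3·45 + 1/3·52 + 1/3·64 = 53.67
C (Bob): min(83, 43, 52) = 43
D (Bob): min(90, 5, 23) = 5
Root (Alice): max(53.67, 43, 5) = 53.67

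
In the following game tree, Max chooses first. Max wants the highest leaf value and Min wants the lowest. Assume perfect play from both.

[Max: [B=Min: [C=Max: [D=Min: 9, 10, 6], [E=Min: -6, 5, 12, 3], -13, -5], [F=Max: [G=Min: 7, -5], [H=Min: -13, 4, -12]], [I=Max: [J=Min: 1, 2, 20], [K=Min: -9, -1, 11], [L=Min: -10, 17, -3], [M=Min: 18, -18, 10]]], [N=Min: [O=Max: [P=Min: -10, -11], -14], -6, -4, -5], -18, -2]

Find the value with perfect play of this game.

D (Min): min(9, 10, 6) = 6
E (Min): min(-6, 5, 12, 3) = -6
C (Max): max(6, -6, -13, -5) = 6
G (Min): min(7, -5) = -5
H (Min): min(-13, 4, -12) = -13
F (Max): max(-5, -13) = -5
J (Min): min(1, 2, 20) = 1
K (Min): min(-9, -1, 11) = -9
L (Min): min(-10, 17, -3) = -10
M (Min): min(18, -18, 10) = -18
I (Max): max(1, -9, -10, -18) = 1
B (Min): min(6, -5, 1) = -5
P (Min): min(-10, -11) = -11
O (Max): max(-11, -14) = -11
N (Min): min(-11, -6, -4, -5) = -11
Root (Max): max(-5, -11, -18, -2) = -2

-2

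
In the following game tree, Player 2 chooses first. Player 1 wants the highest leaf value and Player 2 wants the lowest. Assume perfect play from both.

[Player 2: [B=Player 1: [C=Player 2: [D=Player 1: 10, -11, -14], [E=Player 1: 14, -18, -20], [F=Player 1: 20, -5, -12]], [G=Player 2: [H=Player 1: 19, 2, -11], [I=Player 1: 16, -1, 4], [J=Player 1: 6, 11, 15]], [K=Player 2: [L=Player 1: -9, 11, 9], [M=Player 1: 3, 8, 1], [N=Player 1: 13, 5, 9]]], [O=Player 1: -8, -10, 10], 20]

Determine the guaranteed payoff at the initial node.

D (Player 1): max(10, -11, -14) = 10
E (Player 1): max(14, -18, -20) = 14
F (Player 1): max(20, -5, -12) = 20
C (Player 2): min(10, 14, 20) = 10
H (Player 1): max(19, 2, -11) = 19
I (Player 1): max(16, -1, 4) = 16
J (Player 1): max(6, 11, 15) = 15
G (Player 2): min(19, 16, 15) = 15
L (Player 1): max(-9, 11, 9) = 11
M (Player 1): max(3, 8, 1) = 8
N (Player 1): max(13, 5, 9) = 13
K (Player 2): min(11, 8, 13) = 8
B (Player 1): max(10, 15, 8) = 15
O (Player 1): max(-8, -10, 10) = 10
Root (Player 2): min(15, 10, 20) = 10

10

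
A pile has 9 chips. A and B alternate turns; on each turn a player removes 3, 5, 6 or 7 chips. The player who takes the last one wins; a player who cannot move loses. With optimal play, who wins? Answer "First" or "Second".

First

Mark each pile size as W (mover wins) or L (mover loses):
i:   0  1  2  3  4  5  6  7  8  9
     L  L  L  W  W  W  W  W  W  W
Position 9 is W, so the first player wins.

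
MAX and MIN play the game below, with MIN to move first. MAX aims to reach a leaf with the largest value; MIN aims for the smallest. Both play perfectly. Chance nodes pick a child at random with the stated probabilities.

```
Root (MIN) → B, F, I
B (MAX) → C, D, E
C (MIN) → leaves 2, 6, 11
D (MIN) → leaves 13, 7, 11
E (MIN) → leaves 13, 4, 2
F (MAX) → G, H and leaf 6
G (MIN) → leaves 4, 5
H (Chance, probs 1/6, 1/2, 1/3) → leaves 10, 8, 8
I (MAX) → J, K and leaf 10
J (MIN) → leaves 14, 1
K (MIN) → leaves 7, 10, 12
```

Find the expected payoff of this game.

C (MIN): min(2, 6, 11) = 2
D (MIN): min(13, 7, 11) = 7
E (MIN): min(13, 4, 2) = 2
B (MAX): max(2, 7, 2) = 7
G (MIN): min(4, 5) = 4
H (Chance): 1/6·10 + 1/2·8 + 1/3·8 = 8.33
F (MAX): max(4, 8.33, 6) = 8.33
J (MIN): min(14, 1) = 1
K (MIN): min(7, 10, 12) = 7
I (MAX): max(1, 7, 10) = 10
Root (MIN): min(7, 8.33, 10) = 7

7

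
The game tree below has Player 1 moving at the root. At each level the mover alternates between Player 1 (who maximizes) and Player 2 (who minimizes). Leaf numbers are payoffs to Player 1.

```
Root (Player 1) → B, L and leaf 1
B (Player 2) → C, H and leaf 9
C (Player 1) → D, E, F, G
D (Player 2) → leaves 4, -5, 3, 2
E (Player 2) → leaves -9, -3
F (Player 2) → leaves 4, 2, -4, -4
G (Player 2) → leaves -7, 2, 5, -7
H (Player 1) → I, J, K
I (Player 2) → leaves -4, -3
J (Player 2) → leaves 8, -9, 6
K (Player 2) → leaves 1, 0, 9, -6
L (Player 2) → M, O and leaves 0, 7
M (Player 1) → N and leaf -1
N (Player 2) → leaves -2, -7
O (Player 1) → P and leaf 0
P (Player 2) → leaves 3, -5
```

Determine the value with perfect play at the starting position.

D (Player 2): min(4, -5, 3, 2) = -5
E (Player 2): min(-9, -3) = -9
F (Player 2): min(4, 2, -4, -4) = -4
G (Player 2): min(-7, 2, 5, -7) = -7
C (Player 1): max(-5, -9, -4, -7) = -4
I (Player 2): min(-4, -3) = -4
J (Player 2): min(8, -9, 6) = -9
K (Player 2): min(1, 0, 9, -6) = -6
H (Player 1): max(-4, -9, -6) = -4
B (Player 2): min(-4, -4, 9) = -4
N (Player 2): min(-2, -7) = -7
M (Player 1): max(-7, -1) = -1
P (Player 2): min(3, -5) = -5
O (Player 1): max(-5, 0) = 0
L (Player 2): min(-1, 0, 0, 7) = -1
Root (Player 1): max(-4, -1, 1) = 1

1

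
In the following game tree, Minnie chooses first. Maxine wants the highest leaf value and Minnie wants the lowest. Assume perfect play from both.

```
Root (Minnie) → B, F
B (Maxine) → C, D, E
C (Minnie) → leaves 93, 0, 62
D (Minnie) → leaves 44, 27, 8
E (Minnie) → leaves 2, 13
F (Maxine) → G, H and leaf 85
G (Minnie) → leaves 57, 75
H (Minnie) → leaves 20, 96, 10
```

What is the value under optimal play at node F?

85

G: min(57, 75) = 57
H: min(20, 96, 10) = 10
F: max(57, 10, 85) = 85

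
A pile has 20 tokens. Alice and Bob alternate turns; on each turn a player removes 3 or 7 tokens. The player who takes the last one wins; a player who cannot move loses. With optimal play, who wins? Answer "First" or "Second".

i:   0  1  2  3  4  5  6  7  8  9 10 11 12 13 14 15 16 17 18 19 20
     L  L  L  W  W  W  L  W  W  W  L  L  L  W  W  W  L  W  W  W  L
Position 20 is L, so the second player wins.

Second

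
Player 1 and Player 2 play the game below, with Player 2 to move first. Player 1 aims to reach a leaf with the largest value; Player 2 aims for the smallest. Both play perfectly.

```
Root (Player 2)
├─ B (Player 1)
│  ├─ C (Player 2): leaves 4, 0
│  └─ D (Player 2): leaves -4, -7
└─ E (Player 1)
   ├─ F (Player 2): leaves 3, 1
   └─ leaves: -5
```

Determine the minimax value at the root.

C (Player 2): min(4, 0) = 0
D (Player 2): min(-4, -7) = -7
B (Player 1): max(0, -7) = 0
F (Player 2): min(3, 1) = 1
E (Player 1): max(1, -5) = 1
Root (Player 2): min(0, 1) = 0

0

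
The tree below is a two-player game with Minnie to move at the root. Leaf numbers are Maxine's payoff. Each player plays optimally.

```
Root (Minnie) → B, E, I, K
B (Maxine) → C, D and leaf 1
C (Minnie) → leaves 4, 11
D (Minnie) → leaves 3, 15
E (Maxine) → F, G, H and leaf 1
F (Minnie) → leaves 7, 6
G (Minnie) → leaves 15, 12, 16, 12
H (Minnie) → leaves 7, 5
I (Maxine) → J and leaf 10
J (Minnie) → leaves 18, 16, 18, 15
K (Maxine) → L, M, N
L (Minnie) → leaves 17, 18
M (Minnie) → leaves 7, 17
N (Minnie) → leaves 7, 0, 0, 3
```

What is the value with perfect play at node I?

J: min(18, 16, 18, 15) = 15
I: max(15, 10) = 15

15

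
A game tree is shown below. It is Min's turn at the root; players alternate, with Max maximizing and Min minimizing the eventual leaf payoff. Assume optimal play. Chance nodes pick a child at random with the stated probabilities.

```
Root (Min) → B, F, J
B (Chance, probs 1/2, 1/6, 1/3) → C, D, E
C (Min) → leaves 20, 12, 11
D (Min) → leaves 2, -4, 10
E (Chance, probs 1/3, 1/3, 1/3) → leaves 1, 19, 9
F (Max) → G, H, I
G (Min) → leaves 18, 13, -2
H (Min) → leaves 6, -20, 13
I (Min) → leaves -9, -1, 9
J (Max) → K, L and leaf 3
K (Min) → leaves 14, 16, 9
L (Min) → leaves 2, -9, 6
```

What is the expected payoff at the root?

-2

C (Min): min(20, 12, 11) = 11
D (Min): min(2, -4, 10) = -4
E (Chance): 1/3·1 + 1/3·19 + 1/3·9 = 9.67
B (Chance): 1/2·11 + 1/6·-4 + 1/3·9.67 = 8.06
G (Min): min(18, 13, -2) = -2
H (Min): min(6, -20, 13) = -20
I (Min): min(-9, -1, 9) = -9
F (Max): max(-2, -20, -9) = -2
K (Min): min(14, 16, 9) = 9
L (Min): min(2, -9, 6) = -9
J (Max): max(9, -9, 3) = 9
Root (Min): min(8.06, -2, 9) = -2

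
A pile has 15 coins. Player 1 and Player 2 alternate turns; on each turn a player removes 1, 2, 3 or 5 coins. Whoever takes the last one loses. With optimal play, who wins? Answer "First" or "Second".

First

Mark each pile size as W (mover wins) or L (mover loses):
i:   0  1  2  3  4  5  6  7  8  9 10 11 12 13 14 15
     W  L  W  W  W  L  W  W  W  L  W  W  W  L  W  W
Position 15 is W, so the first player wins.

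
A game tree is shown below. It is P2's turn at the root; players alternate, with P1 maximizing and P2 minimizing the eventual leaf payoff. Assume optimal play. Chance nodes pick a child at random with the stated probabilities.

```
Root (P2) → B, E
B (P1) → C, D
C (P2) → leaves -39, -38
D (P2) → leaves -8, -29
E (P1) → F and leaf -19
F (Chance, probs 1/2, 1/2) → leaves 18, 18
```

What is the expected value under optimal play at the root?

-29

C (P2): min(-39, -38) = -39
D (P2): min(-8, -29) = -29
B (P1): max(-39, -29) = -29
F (Chance): 1/2·18 + 1/2·18 = 18
E (P1): max(18, -19) = 18
Root (P2): min(-29, 18) = -29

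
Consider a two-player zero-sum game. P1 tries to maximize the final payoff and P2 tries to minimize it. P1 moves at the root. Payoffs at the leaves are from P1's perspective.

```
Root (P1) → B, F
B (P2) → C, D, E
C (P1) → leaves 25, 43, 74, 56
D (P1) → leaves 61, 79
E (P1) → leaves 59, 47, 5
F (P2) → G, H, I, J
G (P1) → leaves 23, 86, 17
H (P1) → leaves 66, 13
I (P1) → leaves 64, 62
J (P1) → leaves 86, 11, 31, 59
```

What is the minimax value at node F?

64

G: max(23, 86, 17) = 86
H: max(66, 13) = 66
I: max(64, 62) = 64
J: max(86, 11, 31, 59) = 86
F: min(86, 66, 64, 86) = 64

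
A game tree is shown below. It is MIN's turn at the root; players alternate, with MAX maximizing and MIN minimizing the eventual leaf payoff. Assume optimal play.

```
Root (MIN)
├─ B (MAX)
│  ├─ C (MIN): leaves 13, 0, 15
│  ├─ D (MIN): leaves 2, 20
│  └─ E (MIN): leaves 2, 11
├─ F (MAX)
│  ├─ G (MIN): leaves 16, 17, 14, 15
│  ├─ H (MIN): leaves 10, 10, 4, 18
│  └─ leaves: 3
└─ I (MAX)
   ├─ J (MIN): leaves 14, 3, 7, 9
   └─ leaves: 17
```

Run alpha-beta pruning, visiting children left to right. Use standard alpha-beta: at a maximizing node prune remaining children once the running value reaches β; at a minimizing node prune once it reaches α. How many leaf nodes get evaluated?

C [α=-∞,β=+∞]: v=0
D [α=0,β=+∞]: v=2
E [α=2,β=+∞]: v=2 after child 1 ≤ α → α-cutoff, skip 1
B [α=-∞,β=+∞]: v=2
G [α=-∞,β=2]: v=14
F [α=-∞,β=2]: v=14 after child 1 ≥ β → β-cutoff, skip 2
J [α=-∞,β=2]: v=3
I [α=-∞,β=2]: v=3 after child 1 ≥ β → β-cutoff, skip 1
Root [α=-∞,β=+∞]: v=2
Leaves evaluated: 14 of 21.

14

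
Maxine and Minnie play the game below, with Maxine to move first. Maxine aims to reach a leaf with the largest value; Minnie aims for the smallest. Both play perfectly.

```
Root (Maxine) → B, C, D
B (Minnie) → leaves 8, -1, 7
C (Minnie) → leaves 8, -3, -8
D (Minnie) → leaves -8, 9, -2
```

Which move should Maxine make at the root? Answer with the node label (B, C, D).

B (Minnie): min(8, -1, 7) = -1
C (Minnie): min(8, -3, -8) = -8
D (Minnie): min(-8, 9, -2) = -8
Root (Maxine): max(-1, -8, -8) = -1
Maxine picks the child with the highest value: B (value -1).

B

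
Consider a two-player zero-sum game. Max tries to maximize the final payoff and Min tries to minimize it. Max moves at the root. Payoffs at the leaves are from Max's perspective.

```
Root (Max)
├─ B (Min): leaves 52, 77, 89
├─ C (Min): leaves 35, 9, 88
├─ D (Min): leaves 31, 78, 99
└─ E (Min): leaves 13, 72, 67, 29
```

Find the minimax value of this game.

52

B (Min): min(52, 77, 89) = 52
C (Min): min(35, 9, 88) = 9
D (Min): min(31, 78, 99) = 31
E (Min): min(13, 72, 67, 29) = 13
Root (Max): max(52, 9, 31, 13) = 52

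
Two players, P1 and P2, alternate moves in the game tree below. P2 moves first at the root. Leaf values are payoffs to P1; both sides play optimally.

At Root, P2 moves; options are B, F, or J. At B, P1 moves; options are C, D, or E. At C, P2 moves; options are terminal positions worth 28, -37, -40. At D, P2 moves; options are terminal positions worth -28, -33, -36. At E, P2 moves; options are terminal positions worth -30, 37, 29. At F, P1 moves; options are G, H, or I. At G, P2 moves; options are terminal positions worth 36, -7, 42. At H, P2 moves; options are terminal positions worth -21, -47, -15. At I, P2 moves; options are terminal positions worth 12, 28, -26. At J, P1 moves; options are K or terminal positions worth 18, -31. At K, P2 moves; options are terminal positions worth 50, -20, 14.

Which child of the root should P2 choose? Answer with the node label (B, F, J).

B

C (P2): min(28, -37, -40) = -40
D (P2): min(-28, -33, -36) = -36
E (P2): min(-30, 37, 29) = -30
B (P1): max(-40, -36, -30) = -30
G (P2): min(36, -7, 42) = -7
H (P2): min(-21, -47, -15) = -47
I (P2): min(12, 28, -26) = -26
F (P1): max(-7, -47, -26) = -7
K (P2): min(50, -20, 14) = -20
J (P1): max(-20, 18, -31) = 18
Root (P2): min(-30, -7, 18) = -30
P2 picks the child with the lowest value: B (value -30).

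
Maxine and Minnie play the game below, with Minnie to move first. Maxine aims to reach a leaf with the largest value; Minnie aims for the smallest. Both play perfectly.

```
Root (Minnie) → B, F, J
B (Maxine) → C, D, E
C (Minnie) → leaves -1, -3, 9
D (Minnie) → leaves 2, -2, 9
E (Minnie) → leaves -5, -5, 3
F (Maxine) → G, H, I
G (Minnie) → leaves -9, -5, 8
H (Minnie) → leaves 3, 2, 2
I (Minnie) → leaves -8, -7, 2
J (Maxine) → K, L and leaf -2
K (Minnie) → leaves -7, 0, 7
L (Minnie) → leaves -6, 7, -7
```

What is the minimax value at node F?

G: min(-9, -5, 8) = -9
H: min(3, 2, 2) = 2
I: min(-8, -7, 2) = -8
F: max(-9, 2, -8) = 2

2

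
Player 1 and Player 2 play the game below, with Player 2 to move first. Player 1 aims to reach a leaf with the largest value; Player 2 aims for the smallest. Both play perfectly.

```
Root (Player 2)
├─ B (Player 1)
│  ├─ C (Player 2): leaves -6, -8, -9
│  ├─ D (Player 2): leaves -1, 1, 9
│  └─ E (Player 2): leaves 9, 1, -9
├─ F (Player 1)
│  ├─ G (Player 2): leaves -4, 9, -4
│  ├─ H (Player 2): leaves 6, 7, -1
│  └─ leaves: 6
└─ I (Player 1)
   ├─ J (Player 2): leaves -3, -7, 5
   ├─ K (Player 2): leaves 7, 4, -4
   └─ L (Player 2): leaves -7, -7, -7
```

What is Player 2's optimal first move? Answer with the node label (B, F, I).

I

C (Player 2): min(-6, -8, -9) = -9
D (Player 2): min(-1, 1, 9) = -1
E (Player 2): min(9, 1, -9) = -9
B (Player 1): max(-9, -1, -9) = -1
G (Player 2): min(-4, 9, -4) = -4
H (Player 2): min(6, 7, -1) = -1
F (Player 1): max(-4, -1, 6) = 6
J (Player 2): min(-3, -7, 5) = -7
K (Player 2): min(7, 4, -4) = -4
L (Player 2): min(-7, -7, -7) = -7
I (Player 1): max(-7, -4, -7) = -4
Root (Player 2): min(-1, 6, -4) = -4
Player 2 picks the child with the lowest value: I (value -4).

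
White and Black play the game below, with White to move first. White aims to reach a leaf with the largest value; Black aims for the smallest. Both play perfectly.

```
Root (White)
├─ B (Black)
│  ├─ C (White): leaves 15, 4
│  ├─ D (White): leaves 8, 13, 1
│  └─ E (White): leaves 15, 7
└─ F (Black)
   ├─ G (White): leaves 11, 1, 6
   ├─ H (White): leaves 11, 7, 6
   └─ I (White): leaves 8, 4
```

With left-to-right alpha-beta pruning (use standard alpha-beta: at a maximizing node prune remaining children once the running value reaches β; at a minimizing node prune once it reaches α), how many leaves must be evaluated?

C [α=-∞,β=+∞]: v=15
D [α=-∞,β=15]: v=13
E [α=-∞,β=13]: v=15 after child 1 ≥ β → β-cutoff, skip 1
B [α=-∞,β=+∞]: v=13
G [α=13,β=+∞]: v=11
F [α=13,β=+∞]: v=11 after child 1 ≤ α → α-cutoff, skip 2
Root [α=-∞,β=+∞]: v=13
Leaves evaluated: 9 of 15.

9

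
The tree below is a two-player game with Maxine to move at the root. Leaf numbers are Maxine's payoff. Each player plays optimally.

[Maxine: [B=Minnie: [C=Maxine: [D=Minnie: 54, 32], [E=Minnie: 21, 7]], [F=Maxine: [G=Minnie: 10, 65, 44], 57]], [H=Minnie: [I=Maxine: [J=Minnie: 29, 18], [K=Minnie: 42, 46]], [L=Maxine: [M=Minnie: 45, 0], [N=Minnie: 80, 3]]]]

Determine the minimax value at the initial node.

32

D (Minnie): min(54, 32) = 32
E (Minnie): min(21, 7) = 7
C (Maxine): max(32, 7) = 32
G (Minnie): min(10, 65, 44) = 10
F (Maxine): max(10, 57) = 57
B (Minnie): min(32, 57) = 32
J (Minnie): min(29, 18) = 18
K (Minnie): min(42, 46) = 42
I (Maxine): max(18, 42) = 42
M (Minnie): min(45, 0) = 0
N (Minnie): min(80, 3) = 3
L (Maxine): max(0, 3) = 3
H (Minnie): min(42, 3) = 3
Root (Maxine): max(32, 3) = 32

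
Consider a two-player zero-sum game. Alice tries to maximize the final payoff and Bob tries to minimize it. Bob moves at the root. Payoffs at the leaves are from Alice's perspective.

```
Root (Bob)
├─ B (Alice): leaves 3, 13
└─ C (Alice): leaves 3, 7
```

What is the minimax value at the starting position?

B (Alice): max(3, 13) = 13
C (Alice): max(3, 7) = 7
Root (Bob): min(13, 7) = 7

7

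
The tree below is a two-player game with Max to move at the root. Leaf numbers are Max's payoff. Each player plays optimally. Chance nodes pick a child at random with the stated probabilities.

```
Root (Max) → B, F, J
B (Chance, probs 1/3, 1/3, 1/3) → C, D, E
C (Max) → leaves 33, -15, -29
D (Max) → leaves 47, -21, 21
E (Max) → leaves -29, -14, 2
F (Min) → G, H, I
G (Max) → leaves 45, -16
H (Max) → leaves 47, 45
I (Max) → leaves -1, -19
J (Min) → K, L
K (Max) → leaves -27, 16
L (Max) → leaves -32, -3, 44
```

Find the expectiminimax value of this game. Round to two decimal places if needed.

27.33

C (Max): max(33, -15, -29) = 33
D (Max): max(47, -21, 21) = 47
E (Max): max(-29, -14, 2) = 2
B (Chance): 1/3·33 + 1/3·47 + 1/3·2 = 27.33
G (Max): max(45, -16) = 45
H (Max): max(47, 45) = 47
I (Max): max(-1, -19) = -1
F (Min): min(45, 47, -1) = -1
K (Max): max(-27, 16) = 16
L (Max): max(-32, -3, 44) = 44
J (Min): min(16, 44) = 16
Root (Max): max(27.33, -1, 16) = 27.33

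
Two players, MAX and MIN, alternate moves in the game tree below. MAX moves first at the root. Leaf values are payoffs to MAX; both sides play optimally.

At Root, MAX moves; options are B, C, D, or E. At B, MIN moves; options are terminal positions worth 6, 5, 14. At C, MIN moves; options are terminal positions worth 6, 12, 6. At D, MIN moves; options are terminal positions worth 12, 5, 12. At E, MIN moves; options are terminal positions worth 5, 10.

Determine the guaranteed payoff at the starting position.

6

B (MIN): min(6, 5, 14) = 5
C (MIN): min(6, 12, 6) = 6
D (MIN): min(12, 5, 12) = 5
E (MIN): min(5, 10) = 5
Root (MAX): max(5, 6, 5, 5) = 6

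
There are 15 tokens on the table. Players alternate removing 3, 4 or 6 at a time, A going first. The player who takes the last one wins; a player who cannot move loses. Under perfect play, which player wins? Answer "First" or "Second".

First

Compute winning (W) and losing (L) positions by backward induction:
i:   0  1  2  3  4  5  6  7  8  9 10 11 12 13 14 15
     L  L  L  W  W  W  W  W  W  L  L  L  W  W  W  W
Position 15 is W, so the first player wins.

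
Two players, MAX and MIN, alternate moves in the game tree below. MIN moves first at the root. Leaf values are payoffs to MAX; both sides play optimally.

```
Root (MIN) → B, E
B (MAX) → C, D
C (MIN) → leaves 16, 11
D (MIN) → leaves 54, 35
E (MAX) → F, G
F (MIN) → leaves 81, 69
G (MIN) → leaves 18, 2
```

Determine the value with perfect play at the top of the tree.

C (MIN): min(16, 11) = 11
D (MIN): min(54, 35) = 35
B (MAX): max(11, 35) = 35
F (MIN): min(81, 69) = 69
G (MIN): min(18, 2) = 2
E (MAX): max(69, 2) = 69
Root (MIN): min(35, 69) = 35

35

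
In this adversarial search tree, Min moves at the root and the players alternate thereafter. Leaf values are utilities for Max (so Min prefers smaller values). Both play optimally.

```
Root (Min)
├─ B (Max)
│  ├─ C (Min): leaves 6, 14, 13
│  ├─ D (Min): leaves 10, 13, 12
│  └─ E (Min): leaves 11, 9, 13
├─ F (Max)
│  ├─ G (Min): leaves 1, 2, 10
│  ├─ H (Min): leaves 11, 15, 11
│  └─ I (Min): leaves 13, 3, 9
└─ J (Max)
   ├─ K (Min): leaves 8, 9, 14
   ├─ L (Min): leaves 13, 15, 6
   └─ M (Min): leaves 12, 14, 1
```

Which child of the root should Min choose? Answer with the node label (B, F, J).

C (Min): min(6, 14, 13) = 6
D (Min): min(10, 13, 12) = 10
E (Min): min(11, 9, 13) = 9
B (Max): max(6, 10, 9) = 10
G (Min): min(1, 2, 10) = 1
H (Min): min(11, 15, 11) = 11
I (Min): min(13, 3, 9) = 3
F (Max): max(1, 11, 3) = 11
K (Min): min(8, 9, 14) = 8
L (Min): min(13, 15, 6) = 6
M (Min): min(12, 14, 1) = 1
J (Max): max(8, 6, 1) = 8
Root (Min): min(10, 11, 8) = 8
Min picks the child with the lowest value: J (value 8).

J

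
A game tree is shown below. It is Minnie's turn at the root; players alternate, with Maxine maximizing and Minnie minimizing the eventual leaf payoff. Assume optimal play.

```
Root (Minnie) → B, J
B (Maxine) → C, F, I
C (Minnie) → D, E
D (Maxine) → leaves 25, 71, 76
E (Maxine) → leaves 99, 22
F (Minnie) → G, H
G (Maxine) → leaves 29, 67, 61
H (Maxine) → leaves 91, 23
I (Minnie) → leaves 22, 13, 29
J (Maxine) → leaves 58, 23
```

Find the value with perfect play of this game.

D (Maxine): max(25, 71, 76) = 76
E (Maxine): max(99, 22) = 99
C (Minnie): min(76, 99) = 76
G (Maxine): max(29, 67, 61) = 67
H (Maxine): max(91, 23) = 91
F (Minnie): min(67, 91) = 67
I (Minnie): min(22, 13, 29) = 13
B (Maxine): max(76, 67, 13) = 76
J (Maxine): max(58, 23) = 58
Root (Minnie): min(76, 58) = 58

58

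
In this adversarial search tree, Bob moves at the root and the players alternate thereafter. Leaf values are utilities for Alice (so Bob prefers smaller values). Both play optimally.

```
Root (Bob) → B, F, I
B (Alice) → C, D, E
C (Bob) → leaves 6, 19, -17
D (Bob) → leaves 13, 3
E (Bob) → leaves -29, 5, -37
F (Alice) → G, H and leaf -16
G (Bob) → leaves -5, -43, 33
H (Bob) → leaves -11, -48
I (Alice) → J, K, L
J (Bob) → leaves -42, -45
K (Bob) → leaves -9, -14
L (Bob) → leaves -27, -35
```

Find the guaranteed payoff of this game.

C (Bob): min(6, 19, -17) = -17
D (Bob): min(13, 3) = 3
E (Bob): min(-29, 5, -37) = -37
B (Alice): max(-17, 3, -37) = 3
G (Bob): min(-5, -43, 33) = -43
H (Bob): min(-11, -48) = -48
F (Alice): max(-43, -48, -16) = -16
J (Bob): min(-42, -45) = -45
K (Bob): min(-9, -14) = -14
L (Bob): min(-27, -35) = -35
I (Alice): max(-45, -14, -35) = -14
Root (Bob): min(3, -16, -14) = -16

-16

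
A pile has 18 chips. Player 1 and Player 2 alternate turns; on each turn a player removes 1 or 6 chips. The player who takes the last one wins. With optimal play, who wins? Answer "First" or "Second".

W/L table (W = player to move can force a win):
i:   0  1  2  3  4  5  6  7  8  9 10 11 12 13 14 15 16 17 18
     L  W  L  W  L  W  W  L  W  L  W  L  W  W  L  W  L  W  L
Position 18 is L, so the second player wins.

Second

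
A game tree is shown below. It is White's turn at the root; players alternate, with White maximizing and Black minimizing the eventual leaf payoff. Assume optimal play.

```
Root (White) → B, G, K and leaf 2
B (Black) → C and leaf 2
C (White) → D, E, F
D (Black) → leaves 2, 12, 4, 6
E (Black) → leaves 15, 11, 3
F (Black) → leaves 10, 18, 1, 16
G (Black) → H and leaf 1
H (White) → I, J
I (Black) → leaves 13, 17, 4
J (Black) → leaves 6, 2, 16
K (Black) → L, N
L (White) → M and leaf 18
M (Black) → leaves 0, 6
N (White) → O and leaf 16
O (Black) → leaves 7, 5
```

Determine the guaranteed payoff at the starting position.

D (Black): min(2, 12, 4, 6) = 2
E (Black): min(15, 11, 3) = 3
F (Black): min(10, 18, 1, 16) = 1
C (White): max(2, 3, 1) = 3
B (Black): min(3, 2) = 2
I (Black): min(13, 17, 4) = 4
J (Black): min(6, 2, 16) = 2
H (White): max(4, 2) = 4
G (Black): min(4, 1) = 1
M (Black): min(0, 6) = 0
L (White): max(0, 18) = 18
O (Black): min(7, 5) = 5
N (White): max(5, 16) = 16
K (Black): min(18, 16) = 16
Root (White): max(2, 1, 16, 2) = 16

16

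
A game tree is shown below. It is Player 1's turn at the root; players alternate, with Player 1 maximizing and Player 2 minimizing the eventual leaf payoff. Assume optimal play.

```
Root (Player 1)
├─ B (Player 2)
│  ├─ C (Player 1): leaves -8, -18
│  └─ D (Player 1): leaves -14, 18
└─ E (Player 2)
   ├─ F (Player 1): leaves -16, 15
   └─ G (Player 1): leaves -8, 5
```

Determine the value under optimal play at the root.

5

C (Player 1): max(-8, -18) = -8
D (Player 1): max(-14, 18) = 18
B (Player 2): min(-8, 18) = -8
F (Player 1): max(-16, 15) = 15
G (Player 1): max(-8, 5) = 5
E (Player 2): min(15, 5) = 5
Root (Player 1): max(-8, 5) = 5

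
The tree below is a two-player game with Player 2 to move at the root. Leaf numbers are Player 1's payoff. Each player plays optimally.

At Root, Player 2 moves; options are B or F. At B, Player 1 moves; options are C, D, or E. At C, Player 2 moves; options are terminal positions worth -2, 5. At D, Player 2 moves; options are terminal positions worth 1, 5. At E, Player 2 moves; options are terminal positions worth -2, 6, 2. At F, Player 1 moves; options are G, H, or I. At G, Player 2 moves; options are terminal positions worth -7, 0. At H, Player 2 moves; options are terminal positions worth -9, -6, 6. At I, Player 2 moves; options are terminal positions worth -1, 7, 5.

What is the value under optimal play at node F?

-1

G: min(-7, 0) = -7
H: min(-9, -6, 6) = -9
I: min(-1, 7, 5) = -1
F: max(-7, -9, -1) = -1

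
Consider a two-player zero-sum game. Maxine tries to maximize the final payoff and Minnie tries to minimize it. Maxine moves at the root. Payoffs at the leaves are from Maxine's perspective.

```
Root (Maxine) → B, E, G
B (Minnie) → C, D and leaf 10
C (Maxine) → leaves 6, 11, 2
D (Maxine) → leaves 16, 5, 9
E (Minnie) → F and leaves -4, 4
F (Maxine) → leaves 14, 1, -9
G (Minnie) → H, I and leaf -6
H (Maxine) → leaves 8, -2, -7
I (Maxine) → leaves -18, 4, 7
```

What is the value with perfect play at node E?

F: max(14, 1, -9) = 14
E: min(14, -4, 4) = -4

-4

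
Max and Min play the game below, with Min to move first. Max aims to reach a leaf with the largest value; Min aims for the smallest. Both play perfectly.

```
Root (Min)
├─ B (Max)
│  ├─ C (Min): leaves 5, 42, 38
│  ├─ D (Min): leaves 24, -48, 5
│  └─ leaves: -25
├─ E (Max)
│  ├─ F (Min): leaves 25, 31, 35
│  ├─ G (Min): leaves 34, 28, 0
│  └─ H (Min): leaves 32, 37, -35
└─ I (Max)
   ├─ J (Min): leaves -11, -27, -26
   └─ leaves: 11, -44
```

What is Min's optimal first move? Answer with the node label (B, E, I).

C (Min): min(5, 42, 38) = 5
D (Min): min(24, -48, 5) = -48
B (Max): max(5, -48, -25) = 5
F (Min): min(25, 31, 35) = 25
G (Min): min(34, 28, 0) = 0
H (Min): min(32, 37, -35) = -35
E (Max): max(25, 0, -35) = 25
J (Min): min(-11, -27, -26) = -27
I (Max): max(-27, 11, -44) = 11
Root (Min): min(5, 25, 11) = 5
Min picks the child with the lowest value: B (value 5).

B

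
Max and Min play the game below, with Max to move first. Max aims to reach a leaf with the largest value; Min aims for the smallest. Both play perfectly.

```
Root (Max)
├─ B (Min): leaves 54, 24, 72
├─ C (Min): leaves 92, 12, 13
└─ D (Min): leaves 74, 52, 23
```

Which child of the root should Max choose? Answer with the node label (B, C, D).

B (Min): min(54, 24, 72) = 24
C (Min): min(92, 12, 13) = 12
D (Min): min(74, 52, 23) = 23
Root (Max): max(24, 12, 23) = 24
Max picks the child with the highest value: B (value 24).

B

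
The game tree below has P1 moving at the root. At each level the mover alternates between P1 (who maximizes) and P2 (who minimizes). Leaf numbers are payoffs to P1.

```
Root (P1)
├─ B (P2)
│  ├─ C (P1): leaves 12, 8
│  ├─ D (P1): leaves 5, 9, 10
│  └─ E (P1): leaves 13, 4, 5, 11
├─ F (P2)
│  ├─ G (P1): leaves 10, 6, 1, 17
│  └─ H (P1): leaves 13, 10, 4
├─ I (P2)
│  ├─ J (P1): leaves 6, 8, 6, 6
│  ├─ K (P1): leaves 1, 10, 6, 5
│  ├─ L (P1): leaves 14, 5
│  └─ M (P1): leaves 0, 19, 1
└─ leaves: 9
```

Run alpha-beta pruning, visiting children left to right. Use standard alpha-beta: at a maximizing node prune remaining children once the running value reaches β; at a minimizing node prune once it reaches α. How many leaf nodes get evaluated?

C [α=-∞,β=+∞]: v=12
D [α=-∞,β=12]: v=10
E [α=-∞,β=10]: v=13 after child 1 ≥ β → β-cutoff, skip 3
B [α=-∞,β=+∞]: v=10
G [α=10,β=+∞]: v=17
H [α=10,β=17]: v=13
F [α=10,β=+∞]: v=13
J [α=13,β=+∞]: v=8
I [α=13,β=+∞]: v=8 after child 1 ≤ α → α-cutoff, skip 3
Root [α=-∞,β=+∞]: v=13
Leaves evaluated: 18 of 30.

18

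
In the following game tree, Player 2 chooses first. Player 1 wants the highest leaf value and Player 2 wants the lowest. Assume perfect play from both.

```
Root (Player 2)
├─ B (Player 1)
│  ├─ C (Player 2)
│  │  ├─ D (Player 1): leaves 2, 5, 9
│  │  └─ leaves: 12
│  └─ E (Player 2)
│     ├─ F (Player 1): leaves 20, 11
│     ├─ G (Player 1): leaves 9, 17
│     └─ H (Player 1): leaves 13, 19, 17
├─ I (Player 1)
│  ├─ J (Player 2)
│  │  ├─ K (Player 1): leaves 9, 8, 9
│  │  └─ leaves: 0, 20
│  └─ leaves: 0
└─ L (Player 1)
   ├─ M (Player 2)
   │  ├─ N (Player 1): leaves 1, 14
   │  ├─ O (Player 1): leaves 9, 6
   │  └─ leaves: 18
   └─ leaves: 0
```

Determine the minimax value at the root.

D (Player 1): max(2, 5, 9) = 9
C (Player 2): min(9, 12) = 9
F (Player 1): max(20, 11) = 20
G (Player 1): max(9, 17) = 17
H (Player 1): max(13, 19, 17) = 19
E (Player 2): min(20, 17, 19) = 17
B (Player 1): max(9, 17) = 17
K (Player 1): max(9, 8, 9) = 9
J (Player 2): min(9, 0, 20) = 0
I (Player 1): max(0, 0) = 0
N (Player 1): max(1, 14) = 14
O (Player 1): max(9, 6) = 9
M (Player 2): min(14, 9, 18) = 9
L (Player 1): max(9, 0) = 9
Root (Player 2): min(17, 0, 9) = 0

0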